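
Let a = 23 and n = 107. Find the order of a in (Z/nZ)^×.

53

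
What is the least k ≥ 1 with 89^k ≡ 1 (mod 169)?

12

The order of 89 must divide φ(169) = φ(13^2) = 13·(13−1) = 156 = 2^2 · 3 · 13.
Divisors of 156: 1, 2, 3, 4, 6, 12, 13, 26, 39, 52, 78, 156.
Compute 89^d (mod 169) for the divisors d until we hit 1:
89^1 ≡ 89
89^2 ≡ 147
89^3 ≡ 70
89^4 ≡ 146
89^6 ≡ 168
89^12 ≡ 1
The smallest such exponent is 12, so the order of 89 is 12.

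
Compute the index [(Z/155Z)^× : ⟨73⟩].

2

By Lagrange's theorem, ord_155(73) divides φ(155) = φ(5·31) = (5−1)·(31−1) = 4·30 = 120 = 2^3 · 3 · 5.
Divisors of 120: 1, 2, 3, 4, 5, 6, 8, 10, 12, 15, 20, 24, 30, 40, 60, 120.
Evaluate successive powers at the divisors of 120:
73^1 ≡ 73 (mod 155)
73^2 ≡ 59 (mod 155)
73^3 ≡ 122 (mod 155)
73^4 ≡ 71 (mod 155)
73^5 ≡ 68 (mod 155)
73^6 ≡ 4 (mod 155)
73^8 ≡ 81 (mod 155)
73^10 ≡ 129 (mod 155)
73^12 ≡ 16 (mod 155)
73^15 ≡ 92 (mod 155)
73^20 ≡ 56 (mod 155)
73^24 ≡ 101 (mod 155)
73^30 ≡ 94 (mod 155)
73^40 ≡ 36 (mod 155)
73^60 ≡ 1 (mod 155) ✓
So ord_155(73) = 60, hence |⟨73⟩| = 60.
[(Z/155Z)^× : ⟨73⟩] = 120/60 = 2.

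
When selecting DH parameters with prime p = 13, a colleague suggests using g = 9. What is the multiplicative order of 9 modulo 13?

3

Since 9 ∈ (Z/13Z)^×, its order divides φ(13) = 13 − 1 = 12 = 2^2 · 3.
Divisors of 12: 1, 2, 3, 4, 6, 12.
Evaluate successive powers at the divisors of 12:
9^1 ≡ 9 (mod 13)
9^2 ≡ 3 (mod 13)
9^3 ≡ 1 (mod 13) ✓
Therefore the multiplicative order of 9 modulo 13 is 3.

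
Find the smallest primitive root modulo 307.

φ(307) = 307 − 1 = 306 = 2 · 3^2 · 17.
Test candidates g = 2, 3, … against the prime factors q ∈ {2, 3, 17} of φ(307): g is a generator iff g^(306/q) ≢ 1 for every such q.
g = 2: 2^153 ≡ 306; 2^102 ≡ 1 — hits 1, so not a primitive root.
g = 3: 3^153 ≡ 306; 3^102 ≡ 1 — hits 1, so not a primitive root.
g = 4: 4^153 ≡ 1 — hits 1, so not a primitive root.
g = 5: 5^153 ≡ 306; 5^102 ≡ 289; 5^18 ≡ 81 — none is 1, so 5 is a primitive root.
Hence the least primitive root of 307 is 5.

5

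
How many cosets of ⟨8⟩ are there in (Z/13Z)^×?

The order of 8 must divide φ(13) = 13 − 1 = 12 = 2^2 · 3.
Divisors of 12: 1, 2, 3, 4, 6, 12.
Evaluate successive powers at the divisors of 12:
8^1 ≡ 8 (mod 13)
8^2 ≡ 12 (mod 13)
8^3 ≡ 5 (mod 13)
8^4 ≡ 1 (mod 13) ✓
Thus |⟨8⟩| = ord(8) = 4.
[(Z/13Z)^× : ⟨8⟩] = 12/4 = 3.

3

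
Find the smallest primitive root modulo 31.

3

φ(31) = 31 − 1 = 30 = 2 · 3 · 5.
g is a primitive root iff g^(30/q) ≢ 1 (mod 31) for each prime q ∈ {2, 3, 5}.
g = 2: 2^15 ≡ 1 — hits 1, so not a primitive root.
g = 3: 3^15 ≡ 30; 3^10 ≡ 25; 3^6 ≡ 16 — none is 1, so 3 is a primitive root.
So 3 is the smallest generator of (Z/31Z)^×.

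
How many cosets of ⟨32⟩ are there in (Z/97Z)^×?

By Lagrange's theorem, ord_97(32) divides φ(97) = 97 − 1 = 96 = 2^5 · 3.
Divisors of 96: 1, 2, 3, 4, 6, 8, 12, 16, 24, 32, 48, 96.
Evaluate successive powers at the divisors of 96:
32^1 ≡ 32 (mod 97)
32^2 ≡ 54 (mod 97)
32^3 ≡ 79 (mod 97)
32^4 ≡ 6 (mod 97)
32^6 ≡ 33 (mod 97)
32^8 ≡ 36 (mod 97)
32^12 ≡ 22 (mod 97)
32^16 ≡ 35 (mod 97)
32^24 ≡ 96 (mod 97)
32^32 ≡ 61 (mod 97)
32^48 ≡ 1 (mod 97) ✓
Thus |⟨32⟩| = ord(32) = 48.
[(Z/97Z)^× : ⟨32⟩] = 96/48 = 2.

2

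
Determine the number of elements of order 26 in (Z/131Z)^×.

12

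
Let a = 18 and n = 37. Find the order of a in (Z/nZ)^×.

Since 18 ∈ (Z/37Z)^×, its order divides φ(37) = 37 − 1 = 36 = 2^2 · 3^2.
Divisors of 36: 1, 2, 3, 4, 6, 9, 12, 18, 36.
Check 18^d mod 37 for each divisor in increasing order:
18^1 ≡ 18 (mod 37)
18^2 ≡ 28 (mod 37)
18^3 ≡ 23 (mod 37)
18^4 ≡ 7 (mod 37)
18^6 ≡ 11 (mod 37)
18^9 ≡ 31 (mod 37)
18^12 ≡ 10 (mod 37)
18^18 ≡ 36 (mod 37)
18^36 ≡ 1 (mod 37) ✓
So ord_37(18) = 36.

36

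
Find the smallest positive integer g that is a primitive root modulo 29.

2

φ(29) = 29 − 1 = 28 = 2^2 · 7.
g is a primitive root iff g^(28/q) ≢ 1 (mod 29) for each prime q ∈ {2, 7}.
g = 2: 2^14 ≡ 28; 2^4 ≡ 16 — none is 1, so 2 is a primitive root.
So 2 is the smallest generator of (Z/29Z)^×.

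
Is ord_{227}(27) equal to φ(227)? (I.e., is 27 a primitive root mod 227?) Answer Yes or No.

φ(227) = 227 − 1 = 226 = 2 · 113.
27 is a primitive root mod 227 iff 27^(φ(227)/q) ≢ 1 for every prime q | φ(227), i.e. q ∈ {2, 113}.
27^113 ≡ 1 (mod 227)  [q = 2: ≡ 1 ✗]
27^2 ≡ 48 (mod 227)  [q = 113: ≢ 1 ✓]
Since 27^113 ≡ 1, the order of 27 divides 113 < 226, so 27 is not a primitive root.

No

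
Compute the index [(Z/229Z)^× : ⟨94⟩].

76

ord(94) | φ(229) = 229 − 1 = 228 = 2^2 · 3 · 19.
Divisors of 228: 1, 2, 3, 4, 6, 12, 19, 38, 57, 76, 114, 228.
Evaluate successive powers at the divisors of 228:
94^1 ≡ 94 (mod 229)
94^2 ≡ 134 (mod 229)
94^3 ≡ 1 (mod 229) ✓
So ord_229(94) = 3, hence |⟨94⟩| = 3.
Index = |(Z/229Z)^×| / |⟨94⟩| = 228 / 3 = 76.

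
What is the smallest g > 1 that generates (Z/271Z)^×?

6

φ(271) = 271 − 1 = 270 = 2 · 3^3 · 5.
Test candidates g = 2, 3, … against the prime factors q ∈ {2, 3, 5} of φ(271): g is a generator iff g^(270/q) ≢ 1 for every such q.
g = 2: 2^135 ≡ 1 — hits 1, so not a primitive root.
g = 3: 3^135 ≡ 270; 3^90 ≡ 1 — hits 1, so not a primitive root.
g = 4: 4^135 ≡ 1 — hits 1, so not a primitive root.
g = 5: 5^135 ≡ 1 — hits 1, so not a primitive root.
g = 6: 6^135 ≡ 270; 6^90 ≡ 242; 6^54 ≡ 10 — none is 1, so 6 is a primitive root.
The smallest primitive root modulo 271 is 6.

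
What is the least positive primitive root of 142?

7

φ(142) = φ(2)·φ(71) = 1·70 = 70 = 2 · 5 · 7.
Test candidates g = 2, 3, … against the prime factors q ∈ {2, 5, 7} of φ(142): g is a generator iff g^(70/q) ≢ 1 for every such q.
g = 2: gcd(2, 142) = 2 > 1, not a unit — skip.
g = 3: 3^35 ≡ 1 — hits 1, so not a primitive root.
g = 4: gcd(4, 142) = 2 > 1, not a unit — skip.
g = 5: 5^35 ≡ 1 — hits 1, so not a primitive root.
g = 6: gcd(6, 142) = 2 > 1, not a unit — skip.
g = 7: 7^35 ≡ 141; 7^14 ≡ 125; 7^10 ≡ 45 — none is 1, so 7 is a primitive root.
So 7 is the smallest generator of (Z/142Z)^×.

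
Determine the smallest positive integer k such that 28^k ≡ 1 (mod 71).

70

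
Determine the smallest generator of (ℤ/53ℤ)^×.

φ(53) = 53 − 1 = 52 = 2^2 · 13.
Test candidates g = 2, 3, … against the prime factors q ∈ {2, 13} of φ(53): g is a generator iff g^(52/q) ≢ 1 for every such q.
g = 2: 2^26 ≡ 52; 2^4 ≡ 16 — none is 1, so 2 is a primitive root.
The smallest primitive root modulo 53 is 2.

2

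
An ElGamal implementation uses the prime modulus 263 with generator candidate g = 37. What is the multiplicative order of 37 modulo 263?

The order of 37 must divide φ(263) = 263 − 1 = 262 = 2 · 131.
Divisors of 262: 1, 2, 131, 262.
Check 37^d mod 263 for each divisor in increasing order:
37^1 ≡ 37
37^2 ≡ 54
37^131 ≡ 1
Therefore the multiplicative order of 37 modulo 263 is 131.

131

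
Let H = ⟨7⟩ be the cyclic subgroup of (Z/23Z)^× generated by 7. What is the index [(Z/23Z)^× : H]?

1

Since 7 ∈ (Z/23Z)^×, its order divides φ(23) = 23 − 1 = 22 = 2 · 11.
Divisors of 22: 1, 2, 11, 22.
Test each divisor d:
7^1 ≡ 7 (mod 23)
7^2 ≡ 3 (mod 23)
7^11 ≡ 22 (mod 23)
7^22 ≡ 1 (mod 23) ✓
So ord_23(7) = 22, hence |⟨7⟩| = 22.
Index = |(Z/23Z)^×| / |⟨7⟩| = 22 / 22 = 1.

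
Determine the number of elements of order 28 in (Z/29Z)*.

12

φ(29) = 29 − 1 = 28 = 2^2 · 7.
In a cyclic group of order 28, there are φ(d) elements of order d for each divisor d of 28, and zero for non-divisors.
28 = 2^2 · 7 divides 28, and φ(28) = 12.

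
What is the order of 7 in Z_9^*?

3

Since 7 ∈ (Z/9Z)^×, its order divides φ(9) = φ(3^2) = 3·(3−1) = 6 = 2 · 3.
Divisors of 6: 1, 2, 3, 6.
Evaluate successive powers at the divisors of 6:
7^1 ≡ 7 (mod 9)
7^2 ≡ 4 (mod 9)
7^3 ≡ 1 (mod 9) ✓
Hence ord(7) = 3.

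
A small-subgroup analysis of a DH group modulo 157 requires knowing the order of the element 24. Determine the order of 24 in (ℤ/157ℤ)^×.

156

ord(24) | φ(157) = 157 − 1 = 156 = 2^2 · 3 · 13.
Divisors of 156: 1, 2, 3, 4, 6, 12, 13, 26, 39, 52, 78, 156.
Test each divisor d:
24^1 ≡ 24
24^2 ≡ 105
24^3 ≡ 8
24^4 ≡ 35
24^6 ≡ 64
24^12 ≡ 14
24^13 ≡ 22
24^26 ≡ 13
24^39 ≡ 129
24^52 ≡ 12
24^78 ≡ 156
24^156 ≡ 1
Therefore the multiplicative order of 24 modulo 157 is 156.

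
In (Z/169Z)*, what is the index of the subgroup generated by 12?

Since 12 ∈ (Z/169Z)^×, its order divides φ(169) = φ(13^2) = 13·(13−1) = 156 = 2^2 · 3 · 13.
Divisors of 156: 1, 2, 3, 4, 6, 12, 13, 26, 39, 52, 78, 156.
Check 12^d mod 169 for each divisor in increasing order:
12^1 ≡ 12 (mod 169)
12^2 ≡ 144 (mod 169)
12^3 ≡ 38 (mod 169)
12^4 ≡ 118 (mod 169)
12^6 ≡ 92 (mod 169)
12^12 ≡ 14 (mod 169)
12^13 ≡ 168 (mod 169)
12^26 ≡ 1 (mod 169) ✓
The order of 12 is 26, so the subgroup it generates has 26 elements.
The index is φ(169) / ord(12) = 156 / 26 = 6.

6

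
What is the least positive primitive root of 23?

φ(23) = 23 − 1 = 22 = 2 · 11.
g is a primitive root iff g^(22/q) ≢ 1 (mod 23) for each prime q ∈ {2, 11}.
g = 2: 2^11 ≡ 1 — hits 1, so not a primitive root.
g = 3: 3^11 ≡ 1 — hits 1, so not a primitive root.
g = 4: 4^11 ≡ 1 — hits 1, so not a primitive root.
g = 5: 5^11 ≡ 22; 5^2 ≡ 2 — none is 1, so 5 is a primitive root.
Hence the least primitive root of 23 is 5.

5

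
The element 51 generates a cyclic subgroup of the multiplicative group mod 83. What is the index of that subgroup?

Since 51 ∈ (Z/83Z)^×, its order divides φ(83) = 83 − 1 = 82 = 2 · 41.
Divisors of 82: 1, 2, 41, 82.
Compute 51^d (mod 83) for the divisors d until we hit 1:
51^1 ≡ 51 (mod 83)
51^2 ≡ 28 (mod 83)
51^41 ≡ 1 (mod 83) ✓
Thus |⟨51⟩| = ord(51) = 41.
[(Z/83Z)^× : ⟨51⟩] = 82/41 = 2.

2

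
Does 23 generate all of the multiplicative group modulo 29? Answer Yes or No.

No

φ(29) = 29 − 1 = 28 = 2^2 · 7.
It suffices to check that the order of 23 is not a proper divisor of 28: compute 23^(28/q) for q ∈ {2, 7}.
23^14 ≡ 1 (mod 29)  [q = 2: ≡ 1 ✗]
23^4 ≡ 20 (mod 29)  [q = 7: ≢ 1 ✓]
23^14 ≡ 1 shows ord(23) | 14, strictly less than φ(29); not a primitive root.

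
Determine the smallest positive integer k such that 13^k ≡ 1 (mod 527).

ord(13) | φ(527) = φ(17·31) = (17−1)·(31−1) = 16·30 = 480 = 2^5 · 3 · 5.
Divisors of 480: 1, 2, 3, 4, 5, 6, 8, 10, 12, 15, 16, 20, 24, 30, 32, 40, 48, 60, 80, 96, 120, 160, 240, 480.
Evaluate successive powers at the divisors of 480:
13^1 ≡ 13
13^2 ≡ 169
13^3 ≡ 89
13^4 ≡ 103
13^5 ≡ 285
13^6 ≡ 16
13^8 ≡ 69
13^10 ≡ 67
13^12 ≡ 256
13^15 ≡ 123
13^16 ≡ 18
13^20 ≡ 273
13^24 ≡ 188
13^30 ≡ 373
13^32 ≡ 324
13^40 ≡ 222
13^48 ≡ 35
13^60 ≡ 1
Therefore the multiplicative order of 13 modulo 527 is 60.

60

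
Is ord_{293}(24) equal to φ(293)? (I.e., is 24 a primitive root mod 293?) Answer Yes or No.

No

φ(293) = 293 − 1 = 292 = 2^2 · 73.
Test 24^(292/q) mod 293 for each prime factor q of 292:
24^146 ≡ 1 (mod 293)  [q = 2: ≡ 1 ✗]
24^4 ≡ 100 (mod 293)  [q = 73: ≢ 1 ✓]
The check at q = 2 fails, so 24 generates a proper subgroup.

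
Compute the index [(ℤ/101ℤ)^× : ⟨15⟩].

1

Since 15 ∈ (Z/101Z)^×, its order divides φ(101) = 101 − 1 = 100 = 2^2 · 5^2.
Divisors of 100: 1, 2, 4, 5, 10, 20, 25, 50, 100.
Check 15^d mod 101 for each divisor in increasing order:
15^1 ≡ 15 (mod 101)
15^2 ≡ 23 (mod 101)
15^4 ≡ 24 (mod 101)
15^5 ≡ 57 (mod 101)
15^10 ≡ 17 (mod 101)
15^20 ≡ 87 (mod 101)
15^25 ≡ 10 (mod 101)
15^50 ≡ 100 (mod 101)
15^100 ≡ 1 (mod 101) ✓
The order of 15 is 100, so the subgroup it generates has 100 elements.
The index is φ(101) / ord(15) = 100 / 100 = 1.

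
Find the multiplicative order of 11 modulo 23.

22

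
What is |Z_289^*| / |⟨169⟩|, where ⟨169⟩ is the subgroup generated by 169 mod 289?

Since 169 ∈ (Z/289Z)^×, its order divides φ(289) = φ(17^2) = 17·(17−1) = 272 = 2^4 · 17.
Divisors of 272: 1, 2, 4, 8, 16, 17, 34, 68, 136, 272.
Compute 169^d (mod 289) for the divisors d until we hit 1:
169^1 ≡ 169 (mod 289)
169^2 ≡ 239 (mod 289)
169^4 ≡ 188 (mod 289)
169^8 ≡ 86 (mod 289)
169^16 ≡ 171 (mod 289)
169^17 ≡ 288 (mod 289)
169^34 ≡ 1 (mod 289) ✓
Thus |⟨169⟩| = ord(169) = 34.
Index = |(Z/289Z)^×| / |⟨169⟩| = 272 / 34 = 8.

8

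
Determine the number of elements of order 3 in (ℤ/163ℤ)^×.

φ(163) = 163 − 1 = 162 = 2 · 3^4.
In a cyclic group of order 162, there are φ(d) elements of order d for each divisor d of 162, and zero for non-divisors.
3 | 162, and φ(3) = 3 − 1 = 2.

2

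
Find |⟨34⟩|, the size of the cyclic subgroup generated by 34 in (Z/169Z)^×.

ord(34) | φ(169) = φ(13^2) = 13·(13−1) = 156 = 2^2 · 3 · 13.
Divisors of 156: 1, 2, 3, 4, 6, 12, 13, 26, 39, 52, 78, 156.
Check 34^d mod 169 for each divisor in increasing order:
34^1 ≡ 34
34^2 ≡ 142
34^3 ≡ 96
34^4 ≡ 53
34^6 ≡ 90
34^12 ≡ 157
34^13 ≡ 99
34^26 ≡ 168
34^39 ≡ 70
34^52 ≡ 1
Therefore the multiplicative order of 34 modulo 169 is 52.

52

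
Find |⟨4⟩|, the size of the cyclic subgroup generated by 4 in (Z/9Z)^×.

By Lagrange's theorem, ord_9(4) divides φ(9) = φ(3^2) = 3·(3−1) = 6 = 2 · 3.
Divisors of 6: 1, 2, 3, 6.
Compute 4^d (mod 9) for the divisors d until we hit 1:
4^1 ≡ 4
4^2 ≡ 7
4^3 ≡ 1
Therefore the multiplicative order of 4 modulo 9 is 3.

3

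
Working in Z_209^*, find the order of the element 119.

45

Since 119 ∈ (Z/209Z)^×, its order divides φ(209) = φ(11·19) = (11−1)·(19−1) = 10·18 = 180 = 2^2 · 3^2 · 5.
Divisors of 180: 1, 2, 3, 4, 5, 6, 9, 10, 12, 15, 18, 20, 30, 36, 45, 60, 90, 180.
Check 119^d mod 209 for each divisor in increasing order:
119^1 ≡ 119 (mod 209)
119^2 ≡ 158 (mod 209)
119^3 ≡ 201 (mod 209)
119^4 ≡ 93 (mod 209)
119^5 ≡ 199 (mod 209)
119^6 ≡ 64 (mod 209)
119^9 ≡ 115 (mod 209)
119^10 ≡ 100 (mod 209)
119^12 ≡ 125 (mod 209)
119^15 ≡ 45 (mod 209)
119^18 ≡ 58 (mod 209)
119^20 ≡ 177 (mod 209)
119^30 ≡ 144 (mod 209)
119^36 ≡ 20 (mod 209)
119^45 ≡ 1 (mod 209) ✓
Hence ord(119) = 45.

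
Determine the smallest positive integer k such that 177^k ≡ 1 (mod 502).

The order of 177 must divide φ(502) = φ(2)·φ(251) = 1·250 = 250 = 2 · 5^3.
Divisors of 250: 1, 2, 5, 10, 25, 50, 125, 250.
Check 177^d mod 502 for each divisor in increasing order:
177^1 ≡ 177 (mod 502)
177^2 ≡ 205 (mod 502)
177^5 ≡ 291 (mod 502)
177^10 ≡ 345 (mod 502)
177^25 ≡ 283 (mod 502)
177^50 ≡ 271 (mod 502)
177^125 ≡ 501 (mod 502)
177^250 ≡ 1 (mod 502) ✓
The smallest such exponent is 250, so the order of 177 is 250.

250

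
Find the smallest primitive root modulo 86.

3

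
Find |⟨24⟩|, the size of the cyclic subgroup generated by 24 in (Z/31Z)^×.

ord(24) | φ(31) = 31 − 1 = 30 = 2 · 3 · 5.
Divisors of 30: 1, 2, 3, 5, 6, 10, 15, 30.
Check 24^d mod 31 for each divisor in increasing order:
24^1 ≡ 24 (mod 31)
24^2 ≡ 18 (mod 31)
24^3 ≡ 29 (mod 31)
24^5 ≡ 26 (mod 31)
24^6 ≡ 4 (mod 31)
24^10 ≡ 25 (mod 31)
24^15 ≡ 30 (mod 31)
24^30 ≡ 1 (mod 31) ✓
The smallest such exponent is 30, so the order of 24 is 30.

30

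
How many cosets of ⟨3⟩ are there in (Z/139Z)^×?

1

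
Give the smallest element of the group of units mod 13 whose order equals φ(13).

φ(13) = 13 − 1 = 12 = 2^2 · 3.
g is a primitive root iff g^(12/q) ≢ 1 (mod 13) for each prime q ∈ {2, 3}.
g = 2: 2^6 ≡ 12; 2^4 ≡ 3 — none is 1, so 2 is a primitive root.
So 2 is the smallest generator of (Z/13Z)^×.

2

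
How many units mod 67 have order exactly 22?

10

φ(67) = 67 − 1 = 66 = 2 · 3 · 11.
(Z/67Z)^× is cyclic (|G| = 66); a cyclic group of order m has exactly φ(d) elements of each order d | m, and none otherwise.
22 = 2 · 11 divides 66, and φ(22) = 10.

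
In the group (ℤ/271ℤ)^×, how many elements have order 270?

φ(271) = 271 − 1 = 270 = 2 · 3^3 · 5.
Since (Z/271Z)^× is cyclic of order 270, the number of elements of order d is φ(d) when d | 270 and 0 otherwise.
270 = 2 · 3^3 · 5 divides 270, and φ(270) = 72.

72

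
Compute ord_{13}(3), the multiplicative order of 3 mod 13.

ord(3) | φ(13) = 13 − 1 = 12 = 2^2 · 3.
Divisors of 12: 1, 2, 3, 4, 6, 12.
Evaluate successive powers at the divisors of 12:
3^1 ≡ 3 (mod 13)
3^2 ≡ 9 (mod 13)
3^3 ≡ 1 (mod 13) ✓
Therefore the multiplicative order of 3 modulo 13 is 3.

3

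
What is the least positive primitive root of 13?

2

φ(13) = 13 − 1 = 12 = 2^2 · 3.
g is a primitive root iff g^(12/q) ≢ 1 (mod 13) for each prime q ∈ {2, 3}.
g = 2: 2^6 ≡ 12; 2^4 ≡ 3 — none is 1, so 2 is a primitive root.
The smallest primitive root modulo 13 is 2.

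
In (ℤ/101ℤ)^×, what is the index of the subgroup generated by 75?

By Lagrange's theorem, ord_101(75) divides φ(101) = 101 − 1 = 100 = 2^2 · 5^2.
Divisors of 100: 1, 2, 4, 5, 10, 20, 25, 50, 100.
Evaluate successive powers at the divisors of 100:
75^1 ≡ 75 (mod 101)
75^2 ≡ 70 (mod 101)
75^4 ≡ 52 (mod 101)
75^5 ≡ 62 (mod 101)
75^10 ≡ 6 (mod 101)
75^20 ≡ 36 (mod 101)
75^25 ≡ 10 (mod 101)
75^50 ≡ 100 (mod 101)
75^100 ≡ 1 (mod 101) ✓
So ord_101(75) = 100, hence |⟨75⟩| = 100.
Index = |(Z/101Z)^×| / |⟨75⟩| = 100 / 100 = 1.

1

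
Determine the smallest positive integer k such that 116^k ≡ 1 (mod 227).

The order of 116 must divide φ(227) = 227 − 1 = 226 = 2 · 113.
Divisors of 226: 1, 2, 113, 226.
Check 116^d mod 227 for each divisor in increasing order:
116^1 ≡ 116 (mod 227)
116^2 ≡ 63 (mod 227)
116^113 ≡ 1 (mod 227) ✓
The smallest such exponent is 113, so the order of 116 is 113.

113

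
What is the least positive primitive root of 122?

7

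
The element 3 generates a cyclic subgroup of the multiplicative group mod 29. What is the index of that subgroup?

Since 3 ∈ (Z/29Z)^×, its order divides φ(29) = 29 − 1 = 28 = 2^2 · 7.
Divisors of 28: 1, 2, 4, 7, 14, 28.
Evaluate successive powers at the divisors of 28:
3^1 ≡ 3 (mod 29)
3^2 ≡ 9 (mod 29)
3^4 ≡ 23 (mod 29)
3^7 ≡ 12 (mod 29)
3^14 ≡ 28 (mod 29)
3^28 ≡ 1 (mod 29) ✓
So ord_29(3) = 28, hence |⟨3⟩| = 28.
Index = |(Z/29Z)^×| / |⟨3⟩| = 28 / 28 = 1.

1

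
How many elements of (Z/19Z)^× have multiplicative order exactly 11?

φ(19) = 19 − 1 = 18 = 2 · 3^2.
In a cyclic group of order 18, there are φ(d) elements of order d for each divisor d of 18, and zero for non-divisors.
Since 11 ∤ 18, the count is 0.

0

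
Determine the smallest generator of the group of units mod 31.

φ(31) = 31 − 1 = 30 = 2 · 3 · 5.
g is a primitive root iff g^(30/q) ≢ 1 (mod 31) for each prime q ∈ {2, 3, 5}.
g = 2: 2^15 ≡ 1 — hits 1, so not a primitive root.
g = 3: 3^15 ≡ 30; 3^10 ≡ 25; 3^6 ≡ 16 — none is 1, so 3 is a primitive root.
The smallest primitive root modulo 31 is 3.

3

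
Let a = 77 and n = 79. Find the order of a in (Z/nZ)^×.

Since 77 ∈ (Z/79Z)^×, its order divides φ(79) = 79 − 1 = 78 = 2 · 3 · 13.
Divisors of 78: 1, 2, 3, 6, 13, 26, 39, 78.
Compute 77^d (mod 79) for the divisors d until we hit 1:
77^1 ≡ 77 (mod 79)
77^2 ≡ 4 (mod 79)
77^3 ≡ 71 (mod 79)
77^6 ≡ 64 (mod 79)
77^13 ≡ 24 (mod 79)
77^26 ≡ 23 (mod 79)
77^39 ≡ 78 (mod 79)
77^78 ≡ 1 (mod 79) ✓
Hence ord(77) = 78.

78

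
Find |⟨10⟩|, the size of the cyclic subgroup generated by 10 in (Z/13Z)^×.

6

Since 10 ∈ (Z/13Z)^×, its order divides φ(13) = 13 − 1 = 12 = 2^2 · 3.
Divisors of 12: 1, 2, 3, 4, 6, 12.
Compute 10^d (mod 13) for the divisors d until we hit 1:
10^1 ≡ 10 (mod 13)
10^2 ≡ 9 (mod 13)
10^3 ≡ 12 (mod 13)
10^4 ≡ 3 (mod 13)
10^6 ≡ 1 (mod 13) ✓
The smallest such exponent is 6, so the order of 10 is 6.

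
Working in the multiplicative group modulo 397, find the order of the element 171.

33

ord(171) | φ(397) = 397 − 1 = 396 = 2^2 · 3^2 · 11.
Divisors of 396: 1, 2, 3, 4, 6, 9, 11, 12, 18, 22, 33, 36, 44, 66, 99, 132, 198, 396.
Test each divisor d:
171^1 ≡ 171
171^2 ≡ 260
171^3 ≡ 393
171^4 ≡ 110
171^6 ≡ 16
171^9 ≡ 333
171^11 ≡ 34
171^12 ≡ 256
171^18 ≡ 126
171^22 ≡ 362
171^33 ≡ 1
The smallest such exponent is 33, so the order of 171 is 33.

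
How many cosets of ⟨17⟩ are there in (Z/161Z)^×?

ord(17) | φ(161) = φ(7·23) = (7−1)·(23−1) = 6·22 = 132 = 2^2 · 3 · 11.
Divisors of 132: 1, 2, 3, 4, 6, 11, 12, 22, 33, 44, 66, 132.
Test each divisor d:
17^1 ≡ 17 (mod 161)
17^2 ≡ 128 (mod 161)
17^3 ≡ 83 (mod 161)
17^4 ≡ 123 (mod 161)
17^6 ≡ 127 (mod 161)
17^11 ≡ 68 (mod 161)
17^12 ≡ 29 (mod 161)
17^22 ≡ 116 (mod 161)
17^33 ≡ 160 (mod 161)
17^44 ≡ 93 (mod 161)
17^66 ≡ 1 (mod 161) ✓
So ord_161(17) = 66, hence |⟨17⟩| = 66.
Index = |(Z/161Z)^×| / |⟨17⟩| = 132 / 66 = 2.

2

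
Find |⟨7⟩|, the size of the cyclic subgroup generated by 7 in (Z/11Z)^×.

ord(7) | φ(11) = 11 − 1 = 10 = 2 · 5.
Divisors of 10: 1, 2, 5, 10.
Test each divisor d:
7^1 ≡ 7 (mod 11)
7^2 ≡ 5 (mod 11)
7^5 ≡ 10 (mod 11)
7^10 ≡ 1 (mod 11) ✓
The smallest such exponent is 10, so the order of 7 is 10.

10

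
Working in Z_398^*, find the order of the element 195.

ord(195) | φ(398) = φ(2)·φ(199) = 1·198 = 198 = 2 · 3^2 · 11.
Divisors of 198: 1, 2, 3, 6, 9, 11, 18, 22, 33, 66, 99, 198.
Test each divisor d:
195^1 ≡ 195
195^2 ≡ 215
195^3 ≡ 135
195^6 ≡ 315
195^9 ≡ 337
195^11 ≡ 19
195^18 ≡ 139
195^22 ≡ 361
195^33 ≡ 93
195^66 ≡ 291
195^99 ≡ 397
195^198 ≡ 1
Therefore the multiplicative order of 195 modulo 398 is 198.

198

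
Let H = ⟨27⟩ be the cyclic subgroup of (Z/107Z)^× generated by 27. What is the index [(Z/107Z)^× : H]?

2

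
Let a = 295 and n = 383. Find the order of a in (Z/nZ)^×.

Since 295 ∈ (Z/383Z)^×, its order divides φ(383) = 383 − 1 = 382 = 2 · 191.
Divisors of 382: 1, 2, 191, 382.
Compute 295^d (mod 383) for the divisors d until we hit 1:
295^1 ≡ 295 (mod 383)
295^2 ≡ 84 (mod 383)
295^191 ≡ 1 (mod 383) ✓
So ord_383(295) = 191.

191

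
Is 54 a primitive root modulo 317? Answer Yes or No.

No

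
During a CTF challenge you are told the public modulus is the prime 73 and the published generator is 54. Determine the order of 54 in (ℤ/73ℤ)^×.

The order of 54 must divide φ(73) = 73 − 1 = 72 = 2^3 · 3^2.
Divisors of 72: 1, 2, 3, 4, 6, 8, 9, 12, 18, 24, 36, 72.
Evaluate successive powers at the divisors of 72:
54^1 ≡ 54
54^2 ≡ 69
54^3 ≡ 3
54^4 ≡ 16
54^6 ≡ 9
54^8 ≡ 37
54^9 ≡ 27
54^12 ≡ 8
54^18 ≡ 72
54^24 ≡ 64
54^36 ≡ 1
Therefore the multiplicative order of 54 modulo 73 is 36.

36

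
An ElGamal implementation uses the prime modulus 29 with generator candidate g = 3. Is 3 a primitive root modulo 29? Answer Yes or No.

Yes

φ(29) = 29 − 1 = 28 = 2^2 · 7.
An element g generates (Z/29Z)^× iff g^(28/q) ≢ 1 (mod 29) for each prime q ∈ {2, 7}.
3^14 ≡ 28 (mod 29)  [q = 2: ≢ 1 ✓]
3^4 ≡ 23 (mod 29)  [q = 7: ≢ 1 ✓]
None equal 1, so ord_29(3) = 28: 3 is a primitive root.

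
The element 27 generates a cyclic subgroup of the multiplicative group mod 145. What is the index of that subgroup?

ord(27) | φ(145) = φ(5·29) = (5−1)·(29−1) = 4·28 = 112 = 2^4 · 7.
Divisors of 112: 1, 2, 4, 7, 8, 14, 16, 28, 56, 112.
Test each divisor d:
27^1 ≡ 27 (mod 145)
27^2 ≡ 4 (mod 145)
27^4 ≡ 16 (mod 145)
27^7 ≡ 133 (mod 145)
27^8 ≡ 111 (mod 145)
27^14 ≡ 144 (mod 145)
27^16 ≡ 141 (mod 145)
27^28 ≡ 1 (mod 145) ✓
The order of 27 is 28, so the subgroup it generates has 28 elements.
Index = |(Z/145Z)^×| / |⟨27⟩| = 112 / 28 = 4.

4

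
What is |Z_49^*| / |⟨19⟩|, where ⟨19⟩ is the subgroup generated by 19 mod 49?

Since 19 ∈ (Z/49Z)^×, its order divides φ(49) = φ(7^2) = 7·(7−1) = 42 = 2 · 3 · 7.
Divisors of 42: 1, 2, 3, 6, 7, 14, 21, 42.
Check 19^d mod 49 for each divisor in increasing order:
19^1 ≡ 19
19^2 ≡ 18
19^3 ≡ 48
19^6 ≡ 1
The order of 19 is 6, so the subgroup it generates has 6 elements.
Index = |(Z/49Z)^×| / |⟨19⟩| = 42 / 6 = 7.

7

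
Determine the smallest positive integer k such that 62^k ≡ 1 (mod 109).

108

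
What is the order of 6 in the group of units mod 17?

16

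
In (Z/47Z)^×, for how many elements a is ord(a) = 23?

φ(47) = 47 − 1 = 46 = 2 · 23.
(Z/47Z)^× is cyclic (|G| = 46); a cyclic group of order m has exactly φ(d) elements of each order d | m, and none otherwise.
23 | 46, and φ(23) = 23 − 1 = 22.

22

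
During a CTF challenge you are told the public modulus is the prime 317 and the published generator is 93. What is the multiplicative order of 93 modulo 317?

By Lagrange's theorem, ord_317(93) divides φ(317) = 317 − 1 = 316 = 2^2 · 79.
Divisors of 316: 1, 2, 4, 79, 158, 316.
Check 93^d mod 317 for each divisor in increasing order:
93^1 ≡ 93 (mod 317)
93^2 ≡ 90 (mod 317)
93^4 ≡ 175 (mod 317)
93^79 ≡ 203 (mod 317)
93^158 ≡ 316 (mod 317)
93^316 ≡ 1 (mod 317) ✓
So ord_317(93) = 316.

316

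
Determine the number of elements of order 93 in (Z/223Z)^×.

0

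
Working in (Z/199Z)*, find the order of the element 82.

66

Since 82 ∈ (Z/199Z)^×, its order divides φ(199) = 199 − 1 = 198 = 2 · 3^2 · 11.
Divisors of 198: 1, 2, 3, 6, 9, 11, 18, 22, 33, 66, 99, 198.
Check 82^d mod 199 for each divisor in increasing order:
82^1 ≡ 82 (mod 199)
82^2 ≡ 157 (mod 199)
82^3 ≡ 138 (mod 199)
82^6 ≡ 139 (mod 199)
82^9 ≡ 78 (mod 199)
82^11 ≡ 107 (mod 199)
82^18 ≡ 114 (mod 199)
82^22 ≡ 106 (mod 199)
82^33 ≡ 198 (mod 199)
82^66 ≡ 1 (mod 199) ✓
Hence ord(82) = 66.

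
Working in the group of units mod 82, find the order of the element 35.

40

By Lagrange's theorem, ord_82(35) divides φ(82) = φ(2)·φ(41) = 1·40 = 40 = 2^3 · 5.
Divisors of 40: 1, 2, 4, 5, 8, 10, 20, 40.
Evaluate successive powers at the divisors of 40:
35^1 ≡ 35
35^2 ≡ 77
35^4 ≡ 25
35^5 ≡ 55
35^8 ≡ 51
35^10 ≡ 73
35^20 ≡ 81
35^40 ≡ 1
Hence ord(35) = 40.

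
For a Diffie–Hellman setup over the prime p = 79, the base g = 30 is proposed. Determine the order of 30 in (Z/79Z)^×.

ord(30) | φ(79) = 79 − 1 = 78 = 2 · 3 · 13.
Divisors of 78: 1, 2, 3, 6, 13, 26, 39, 78.
Test each divisor d:
30^1 ≡ 30
30^2 ≡ 31
30^3 ≡ 61
30^6 ≡ 8
30^13 ≡ 24
30^26 ≡ 23
30^39 ≡ 78
30^78 ≡ 1
The smallest such exponent is 78, so the order of 30 is 78.

78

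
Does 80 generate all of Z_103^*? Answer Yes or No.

No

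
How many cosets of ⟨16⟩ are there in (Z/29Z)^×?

4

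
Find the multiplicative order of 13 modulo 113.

ord(13) | φ(113) = 113 − 1 = 112 = 2^4 · 7.
Divisors of 112: 1, 2, 4, 7, 8, 14, 16, 28, 56, 112.
Evaluate successive powers at the divisors of 112:
13^1 ≡ 13
13^2 ≡ 56
13^4 ≡ 85
13^7 ≡ 69
13^8 ≡ 106
13^14 ≡ 15
13^16 ≡ 49
13^28 ≡ 112
13^56 ≡ 1
The smallest such exponent is 56, so the order of 13 is 56.

56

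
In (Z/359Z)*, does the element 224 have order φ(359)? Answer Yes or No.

φ(359) = 359 − 1 = 358 = 2 · 179.
It suffices to check that the order of 224 is not a proper divisor of 358: compute 224^(358/q) for q ∈ {2, 179}.
224^179 ≡ 358 (mod 359)  [q = 2: ≢ 1 ✓]
224^2 ≡ 275 (mod 359)  [q = 179: ≢ 1 ✓]
Every test exponent gives a nontrivial residue, hence 224 generates the full group.

Yes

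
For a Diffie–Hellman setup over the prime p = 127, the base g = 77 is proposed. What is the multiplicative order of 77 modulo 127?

42

ord(77) | φ(127) = 127 − 1 = 126 = 2 · 3^2 · 7.
Divisors of 126: 1, 2, 3, 6, 7, 9, 14, 18, 21, 42, 63, 126.
Evaluate successive powers at the divisors of 126:
77^1 ≡ 77 (mod 127)
77^2 ≡ 87 (mod 127)
77^3 ≡ 95 (mod 127)
77^6 ≡ 8 (mod 127)
77^7 ≡ 108 (mod 127)
77^9 ≡ 125 (mod 127)
77^14 ≡ 107 (mod 127)
77^18 ≡ 4 (mod 127)
77^21 ≡ 126 (mod 127)
77^42 ≡ 1 (mod 127) ✓
The smallest such exponent is 42, so the order of 77 is 42.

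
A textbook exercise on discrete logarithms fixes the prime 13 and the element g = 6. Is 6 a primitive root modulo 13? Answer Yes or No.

φ(13) = 13 − 1 = 12 = 2^2 · 3.
It suffices to check that the order of 6 is not a proper divisor of 12: compute 6^(12/q) for q ∈ {2, 3}.
6^6 ≡ 12 (mod 13)  [q = 2: ≢ 1 ✓]
6^4 ≡ 9 (mod 13)  [q = 3: ≢ 1 ✓]
None equal 1, so ord_13(6) = 12: 6 is a primitive root.

Yes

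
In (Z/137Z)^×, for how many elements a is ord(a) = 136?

φ(137) = 137 − 1 = 136 = 2^3 · 17.
(Z/137Z)^× is cyclic (|G| = 136); a cyclic group of order m has exactly φ(d) elements of each order d | m, and none otherwise.
136 = 2^3 · 17 divides 136, and φ(136) = 64.

64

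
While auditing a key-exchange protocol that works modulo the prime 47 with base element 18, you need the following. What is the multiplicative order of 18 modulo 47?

23

By Lagrange's theorem, ord_47(18) divides φ(47) = 47 − 1 = 46 = 2 · 23.
Divisors of 46: 1, 2, 23, 46.
Check 18^d mod 47 for each divisor in increasing order:
18^1 ≡ 18 (mod 47)
18^2 ≡ 42 (mod 47)
18^23 ≡ 1 (mod 47) ✓
The smallest such exponent is 23, so the order of 18 is 23.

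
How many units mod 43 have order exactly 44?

0

φ(43) = 43 − 1 = 42 = 2 · 3 · 7.
(Z/43Z)^× is cyclic (|G| = 42); a cyclic group of order m has exactly φ(d) elements of each order d | m, and none otherwise.
44 does not divide 42, so no element of (Z/43Z)^× has order 44.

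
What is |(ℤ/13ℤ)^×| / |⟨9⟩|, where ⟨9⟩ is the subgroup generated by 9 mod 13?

4

Since 9 ∈ (Z/13Z)^×, its order divides φ(13) = 13 − 1 = 12 = 2^2 · 3.
Divisors of 12: 1, 2, 3, 4, 6, 12.
Compute 9^d (mod 13) for the divisors d until we hit 1:
9^1 ≡ 9
9^2 ≡ 3
9^3 ≡ 1
So ord_13(9) = 3, hence |⟨9⟩| = 3.
The index is φ(13) / ord(9) = 12 / 3 = 4.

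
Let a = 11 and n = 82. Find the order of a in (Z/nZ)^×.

40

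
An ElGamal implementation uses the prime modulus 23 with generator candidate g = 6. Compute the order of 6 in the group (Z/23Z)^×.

ord(6) | φ(23) = 23 − 1 = 22 = 2 · 11.
Divisors of 22: 1, 2, 11, 22.
Evaluate successive powers at the divisors of 22:
6^1 ≡ 6 (mod 23)
6^2 ≡ 13 (mod 23)
6^11 ≡ 1 (mod 23) ✓
The smallest such exponent is 11, so the order of 6 is 11.

11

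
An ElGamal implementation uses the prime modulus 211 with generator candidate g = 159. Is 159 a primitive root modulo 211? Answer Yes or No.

Yes

φ(211) = 211 − 1 = 210 = 2 · 3 · 5 · 7.
It suffices to check that the order of 159 is not a proper divisor of 210: compute 159^(210/q) for q ∈ {2, 3, 5, 7}.
159^105 ≡ 210 (mod 211)  [q = 2: ≢ 1 ✓]
159^70 ≡ 14 (mod 211)  [q = 3: ≢ 1 ✓]
159^42 ≡ 107 (mod 211)  [q = 5: ≢ 1 ✓]
159^30 ≡ 58 (mod 211)  [q = 7: ≢ 1 ✓]
Every test exponent gives a nontrivial residue, hence 159 generates the full group.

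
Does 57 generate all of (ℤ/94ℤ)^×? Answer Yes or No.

φ(94) = φ(2)·φ(47) = 1·46 = 46 = 2 · 23.
An element g generates (Z/94Z)^× iff g^(46/q) ≢ 1 (mod 94) for each prime q ∈ {2, 23}.
57^23 ≡ 93 (mod 94)  [q = 2: ≢ 1 ✓]
57^2 ≡ 53 (mod 94)  [q = 23: ≢ 1 ✓]
All checks pass, so 57 has order 46 and is a primitive root modulo 94.

Yes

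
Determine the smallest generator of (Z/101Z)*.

φ(101) = 101 − 1 = 100 = 2^2 · 5^2.
g is a primitive root iff g^(100/q) ≢ 1 (mod 101) for each prime q ∈ {2, 5}.
g = 2: 2^50 ≡ 100; 2^20 ≡ 95 — none is 1, so 2 is a primitive root.
The smallest primitive root modulo 101 is 2.

2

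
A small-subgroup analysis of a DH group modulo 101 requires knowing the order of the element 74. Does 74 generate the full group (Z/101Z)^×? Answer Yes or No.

φ(101) = 101 − 1 = 100 = 2^2 · 5^2.
74 is a primitive root mod 101 iff 74^(φ(101)/q) ≢ 1 for every prime q | φ(101), i.e. q ∈ {2, 5}.
74^50 ≡ 100 (mod 101)  [q = 2: ≢ 1 ✓]
74^20 ≡ 36 (mod 101)  [q = 5: ≢ 1 ✓]
None equal 1, so ord_101(74) = 100: 74 is a primitive root.

Yes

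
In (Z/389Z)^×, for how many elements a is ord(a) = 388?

φ(389) = 389 − 1 = 388 = 2^2 · 97.
(Z/389Z)^× is cyclic (|G| = 388); a cyclic group of order m has exactly φ(d) elements of each order d | m, and none otherwise.
388 = 2^2 · 97 divides 388, and φ(388) = 192.

192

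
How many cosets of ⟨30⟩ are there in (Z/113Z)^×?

16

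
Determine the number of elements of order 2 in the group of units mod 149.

1

φ(149) = 149 − 1 = 148 = 2^2 · 37.
(Z/149Z)^× is cyclic (|G| = 148); a cyclic group of order m has exactly φ(d) elements of each order d | m, and none otherwise.
2 | 148, and φ(2) = 2 − 1 = 1.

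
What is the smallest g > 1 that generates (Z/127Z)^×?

3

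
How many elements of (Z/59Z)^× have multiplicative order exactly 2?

1

φ(59) = 59 − 1 = 58 = 2 · 29.
In a cyclic group of order 58, there are φ(d) elements of order d for each divisor d of 58, and zero for non-divisors.
2 | 58, and φ(2) = 2 − 1 = 1.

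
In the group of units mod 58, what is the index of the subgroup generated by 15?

The order of 15 must divide φ(58) = φ(2)·φ(29) = 1·28 = 28 = 2^2 · 7.
Divisors of 28: 1, 2, 4, 7, 14, 28.
Compute 15^d (mod 58) for the divisors d until we hit 1:
15^1 ≡ 15
15^2 ≡ 51
15^4 ≡ 49
15^7 ≡ 17
15^14 ≡ 57
15^28 ≡ 1
The order of 15 is 28, so the subgroup it generates has 28 elements.
Index = |(Z/58Z)^×| / |⟨15⟩| = 28 / 28 = 1.

1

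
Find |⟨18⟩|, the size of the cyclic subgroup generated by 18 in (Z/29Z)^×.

28

By Lagrange's theorem, ord_29(18) divides φ(29) = 29 − 1 = 28 = 2^2 · 7.
Divisors of 28: 1, 2, 4, 7, 14, 28.
Compute 18^d (mod 29) for the divisors d until we hit 1:
18^1 ≡ 18
18^2 ≡ 5
18^4 ≡ 25
18^7 ≡ 17
18^14 ≡ 28
18^28 ≡ 1
Therefore the multiplicative order of 18 modulo 29 is 28.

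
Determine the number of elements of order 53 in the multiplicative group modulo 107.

φ(107) = 107 − 1 = 106 = 2 · 53.
Since (Z/107Z)^× is cyclic of order 106, the number of elements of order d is φ(d) when d | 106 and 0 otherwise.
53 | 106, and φ(53) = 53 − 1 = 52.

52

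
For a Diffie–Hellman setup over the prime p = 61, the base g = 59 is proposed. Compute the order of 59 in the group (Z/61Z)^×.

60

The order of 59 must divide φ(61) = 61 − 1 = 60 = 2^2 · 3 · 5.
Divisors of 60: 1, 2, 3, 4, 5, 6, 10, 12, 15, 20, 30, 60.
Check 59^d mod 61 for each divisor in increasing order:
59^1 ≡ 59
59^2 ≡ 4
59^3 ≡ 53
59^4 ≡ 16
59^5 ≡ 29
59^6 ≡ 3
59^10 ≡ 48
59^12 ≡ 9
59^15 ≡ 50
59^20 ≡ 47
59^30 ≡ 60
59^60 ≡ 1
Hence ord(59) = 60.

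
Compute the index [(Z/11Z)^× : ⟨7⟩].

Since 7 ∈ (Z/11Z)^×, its order divides φ(11) = 11 − 1 = 10 = 2 · 5.
Divisors of 10: 1, 2, 5, 10.
Test each divisor d:
7^1 ≡ 7
7^2 ≡ 5
7^5 ≡ 10
7^10 ≡ 1
Thus |⟨7⟩| = ord(7) = 10.
[(Z/11Z)^× : ⟨7⟩] = 10/10 = 1.

1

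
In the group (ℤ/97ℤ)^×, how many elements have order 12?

4

φ(97) = 97 − 1 = 96 = 2^5 · 3.
In a cyclic group of order 96, there are φ(d) elements of order d for each divisor d of 96, and zero for non-divisors.
12 = 2^2 · 3 divides 96, and φ(12) = 4.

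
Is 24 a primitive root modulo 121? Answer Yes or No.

φ(121) = φ(11^2) = 11·(11−1) = 110 = 2 · 5 · 11.
Test 24^(110/q) mod 121 for each prime factor q of 110:
24^55 ≡ 120 (mod 121)  [q = 2: ≢ 1 ✓]
24^22 ≡ 81 (mod 121)  [q = 5: ≢ 1 ✓]
24^10 ≡ 45 (mod 121)  [q = 11: ≢ 1 ✓]
Every test exponent gives a nontrivial residue, hence 24 generates the full group.

Yes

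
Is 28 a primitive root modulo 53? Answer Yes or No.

No

φ(53) = 53 − 1 = 52 = 2^2 · 13.
It suffices to check that the order of 28 is not a proper divisor of 52: compute 28^(52/q) for q ∈ {2, 13}.
28^26 ≡ 1 (mod 53)  [q = 2: ≡ 1 ✗]
28^4 ≡ 15 (mod 53)  [q = 13: ≢ 1 ✓]
The check at q = 2 fails, so 28 generates a proper subgroup.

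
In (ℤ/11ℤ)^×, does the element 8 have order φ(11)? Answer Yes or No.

φ(11) = 11 − 1 = 10 = 2 · 5.
It suffices to check that the order of 8 is not a proper divisor of 10: compute 8^(10/q) for q ∈ {2, 5}.
8^5 ≡ 10 (mod 11)  [q = 2: ≢ 1 ✓]
8^2 ≡ 9 (mod 11)  [q = 5: ≢ 1 ✓]
None equal 1, so ord_11(8) = 10: 8 is a primitive root.

Yes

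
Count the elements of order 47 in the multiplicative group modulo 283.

φ(283) = 283 − 1 = 282 = 2 · 3 · 47.
In a cyclic group of order 282, there are φ(d) elements of order d for each divisor d of 282, and zero for non-divisors.
47 | 282, and φ(47) = 47 − 1 = 46.

46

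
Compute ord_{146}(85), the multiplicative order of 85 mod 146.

36

Since 85 ∈ (Z/146Z)^×, its order divides φ(146) = φ(2)·φ(73) = 1·72 = 72 = 2^3 · 3^2.
Divisors of 72: 1, 2, 3, 4, 6, 8, 9, 12, 18, 24, 36, 72.
Evaluate successive powers at the divisors of 72:
85^1 ≡ 85
85^2 ≡ 71
85^3 ≡ 49
85^4 ≡ 77
85^6 ≡ 65
85^8 ≡ 89
85^9 ≡ 119
85^12 ≡ 137
85^18 ≡ 145
85^24 ≡ 81
85^36 ≡ 1
Hence ord(85) = 36.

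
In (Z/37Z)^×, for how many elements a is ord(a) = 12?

4

φ(37) = 37 − 1 = 36 = 2^2 · 3^2.
In a cyclic group of order 36, there are φ(d) elements of order d for each divisor d of 36, and zero for non-divisors.
12 = 2^2 · 3 divides 36, and φ(12) = 4.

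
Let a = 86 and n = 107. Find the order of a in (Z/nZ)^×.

53

Since 86 ∈ (Z/107Z)^×, its order divides φ(107) = 107 − 1 = 106 = 2 · 53.
Divisors of 106: 1, 2, 53, 106.
Test each divisor d:
86^1 ≡ 86
86^2 ≡ 13
86^53 ≡ 1
Therefore the multiplicative order of 86 modulo 107 is 53.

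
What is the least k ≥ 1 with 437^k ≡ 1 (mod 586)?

146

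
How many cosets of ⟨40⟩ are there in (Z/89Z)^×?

Since 40 ∈ (Z/89Z)^×, its order divides φ(89) = 89 − 1 = 88 = 2^3 · 11.
Divisors of 88: 1, 2, 4, 8, 11, 22, 44, 88.
Compute 40^d (mod 89) for the divisors d until we hit 1:
40^1 ≡ 40 (mod 89)
40^2 ≡ 87 (mod 89)
40^4 ≡ 4 (mod 89)
40^8 ≡ 16 (mod 89)
40^11 ≡ 55 (mod 89)
40^22 ≡ 88 (mod 89)
40^44 ≡ 1 (mod 89) ✓
Thus |⟨40⟩| = ord(40) = 44.
The index is φ(89) / ord(40) = 88 / 44 = 2.

2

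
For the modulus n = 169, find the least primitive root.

φ(169) = φ(13^2) = 13·(13−1) = 156 = 2^2 · 3 · 13.
g is a primitive root iff g^(156/q) ≢ 1 (mod 169) for each prime q ∈ {2, 3, 13}.
g = 2: 2^78 ≡ 168; 2^52 ≡ 146; 2^12 ≡ 40 — none is 1, so 2 is a primitive root.
So 2 is the smallest generator of (Z/169Z)^×.

2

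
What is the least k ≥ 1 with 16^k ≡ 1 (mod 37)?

9

By Lagrange's theorem, ord_37(16) divides φ(37) = 37 − 1 = 36 = 2^2 · 3^2.
Divisors of 36: 1, 2, 3, 4, 6, 9, 12, 18, 36.
Evaluate successive powers at the divisors of 36:
16^1 ≡ 16 (mod 37)
16^2 ≡ 34 (mod 37)
16^3 ≡ 26 (mod 37)
16^4 ≡ 9 (mod 37)
16^6 ≡ 10 (mod 37)
16^9 ≡ 1 (mod 37) ✓
Hence ord(16) = 9.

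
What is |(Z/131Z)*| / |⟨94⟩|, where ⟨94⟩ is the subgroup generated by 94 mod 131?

2

ord(94) | φ(131) = 131 − 1 = 130 = 2 · 5 · 13.
Divisors of 130: 1, 2, 5, 10, 13, 26, 65, 130.
Test each divisor d:
94^1 ≡ 94
94^2 ≡ 59
94^5 ≡ 107
94^10 ≡ 52
94^13 ≡ 61
94^26 ≡ 53
94^65 ≡ 1
So ord_131(94) = 65, hence |⟨94⟩| = 65.
The index is φ(131) / ord(94) = 130 / 65 = 2.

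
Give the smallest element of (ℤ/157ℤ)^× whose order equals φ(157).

φ(157) = 157 − 1 = 156 = 2^2 · 3 · 13.
Test candidates g = 2, 3, … against the prime factors q ∈ {2, 3, 13} of φ(157): g is a generator iff g^(156/q) ≢ 1 for every such q.
g = 2: 2^78 ≡ 156; 2^52 ≡ 1 — hits 1, so not a primitive root.
g = 3: 3^78 ≡ 1 — hits 1, so not a primitive root.
g = 4: 4^78 ≡ 1 — hits 1, so not a primitive root.
g = 5: 5^78 ≡ 156; 5^52 ≡ 12; 5^12 ≡ 130 — none is 1, so 5 is a primitive root.
Hence the least primitive root of 157 is 5.

5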